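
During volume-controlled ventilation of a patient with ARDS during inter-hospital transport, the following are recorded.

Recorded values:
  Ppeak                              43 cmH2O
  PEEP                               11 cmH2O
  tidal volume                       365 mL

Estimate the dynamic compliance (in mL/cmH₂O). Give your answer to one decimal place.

Dynamic compliance = Vt / (PIP − PEEP) = 365 / (43 − 11) = 365 / 32.0 = 11.406 mL/cmH2O.

11.4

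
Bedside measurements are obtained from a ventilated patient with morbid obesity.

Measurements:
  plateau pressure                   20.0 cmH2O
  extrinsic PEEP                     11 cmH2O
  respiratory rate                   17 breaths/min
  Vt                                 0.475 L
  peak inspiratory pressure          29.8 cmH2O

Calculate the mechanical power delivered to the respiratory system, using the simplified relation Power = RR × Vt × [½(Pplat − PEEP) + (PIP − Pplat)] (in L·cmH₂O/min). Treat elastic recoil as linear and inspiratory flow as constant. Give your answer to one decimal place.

Per-breath work = Vt × [½(Pplat−PEEP) + (PIP−Pplat)] = 0.475 × [0.5×9.0 + 9.8] = 0.475 × 14.3 = 6.793 L·cmH2O.
Power = 17 × 6.793 = 115.48 L·cmH2O/min.

115.5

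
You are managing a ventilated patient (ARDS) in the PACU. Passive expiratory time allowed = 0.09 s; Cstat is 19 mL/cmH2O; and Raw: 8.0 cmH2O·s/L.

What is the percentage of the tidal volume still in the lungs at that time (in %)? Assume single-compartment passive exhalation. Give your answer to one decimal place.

τ = R × C = 8.0 × 19 mL/cmH2O = 8.0 × 0.019 L/cmH2O = 0.152 s.
Passive exhalation: V(t)/V₀ = e^(−t/τ) = e^(−0.09/0.152) = 0.5532.
Fraction remaining = 0.5532 → 55.32%.

55.3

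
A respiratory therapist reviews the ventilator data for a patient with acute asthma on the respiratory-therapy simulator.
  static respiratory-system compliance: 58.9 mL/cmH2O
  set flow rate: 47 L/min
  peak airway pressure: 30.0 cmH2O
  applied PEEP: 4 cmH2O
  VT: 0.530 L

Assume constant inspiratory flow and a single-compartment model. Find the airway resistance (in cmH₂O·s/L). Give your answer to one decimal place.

Flow: 47 L/min ÷ 60 = 0.7833 L/s.
Equation of motion (constant flow): PIP = Vt/C + R·V̇ + PEEP.
R·V̇ = PIP − Vt/C − PEEP = 30.0 − 530/58.9 − 4 = 30.0 − 8.998 − 4 = 17.002 cmH2O.
R = 17.002 / 0.7833 = 21.706 cmH2O·s/L.

21.7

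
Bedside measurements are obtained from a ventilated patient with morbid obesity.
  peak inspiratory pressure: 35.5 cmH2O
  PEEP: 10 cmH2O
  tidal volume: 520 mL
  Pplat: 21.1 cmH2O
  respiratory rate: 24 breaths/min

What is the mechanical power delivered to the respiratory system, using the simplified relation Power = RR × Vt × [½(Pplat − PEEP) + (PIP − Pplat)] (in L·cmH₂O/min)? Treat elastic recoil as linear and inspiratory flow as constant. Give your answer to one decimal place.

249.0

Per-breath work = Vt × [½(Pplat−PEEP) + (PIP−Pplat)] = 0.520 × [0.5×11.1 + 14.4] = 0.520 × 19.95 = 10.374 L·cmH2O.
Power = 24 × 10.374 = 248.98 L·cmH2O/min.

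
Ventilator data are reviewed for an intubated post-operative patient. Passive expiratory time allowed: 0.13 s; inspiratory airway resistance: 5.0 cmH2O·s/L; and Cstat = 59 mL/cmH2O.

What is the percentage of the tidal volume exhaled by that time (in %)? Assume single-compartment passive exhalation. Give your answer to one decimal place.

τ = R × C = 5.0 × 59 mL/cmH2O = 5.0 × 0.059 L/cmH2O = 0.295 s.
Passive exhalation: V(t)/V₀ = e^(−t/τ) = e^(−0.13/0.295) = 0.6436.
Fraction exhaled = 1 − 0.6436 = 0.3564 → 35.64%.

35.6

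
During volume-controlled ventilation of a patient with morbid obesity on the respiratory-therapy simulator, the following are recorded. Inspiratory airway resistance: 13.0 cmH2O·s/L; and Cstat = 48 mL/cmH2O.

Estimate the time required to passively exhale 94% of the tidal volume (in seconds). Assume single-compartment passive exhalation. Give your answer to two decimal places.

1.76

τ = R × C = 13.0 × 48 mL/cmH2O = 13.0 × 0.048 L/cmH2O = 0.624 s.
Exhaled fraction f = 1 − e^(−t/τ) → t = −τ·ln(1 − f) = −0.624·ln(0.06) = 1.756 s.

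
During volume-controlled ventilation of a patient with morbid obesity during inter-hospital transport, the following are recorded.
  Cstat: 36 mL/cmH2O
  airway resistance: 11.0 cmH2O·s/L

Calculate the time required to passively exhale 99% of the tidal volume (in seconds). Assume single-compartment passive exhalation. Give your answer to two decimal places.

τ = R × C = 11.0 × 36 mL/cmH2O = 11.0 × 0.036 L/cmH2O = 0.396 s.
Exhaled fraction f = 1 − e^(−t/τ) → t = −τ·ln(1 − f) = −0.396·ln(0.01) = 1.824 s.

1.82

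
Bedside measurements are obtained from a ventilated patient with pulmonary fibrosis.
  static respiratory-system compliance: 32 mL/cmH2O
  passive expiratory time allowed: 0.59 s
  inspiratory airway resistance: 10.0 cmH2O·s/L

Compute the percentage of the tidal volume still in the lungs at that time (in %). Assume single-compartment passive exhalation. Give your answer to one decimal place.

τ = R × C = 10.0 × 32 mL/cmH2O = 10.0 × 0.032 L/cmH2O = 0.32 s.
Passive exhalation: V(t)/V₀ = e^(−t/τ) = e^(−0.59/0.32) = 0.1582.
Fraction remaining = 0.1582 → 15.82%.

15.8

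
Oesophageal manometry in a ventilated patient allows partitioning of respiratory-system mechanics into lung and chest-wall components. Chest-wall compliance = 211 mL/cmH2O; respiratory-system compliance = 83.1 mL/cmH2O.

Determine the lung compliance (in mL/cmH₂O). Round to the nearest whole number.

137

1/CL = 1/Crs − 1/Ccw.
1/CL = 1/83.1 − 1/211 = 0.007294.
CL = 137.1 mL/cmH2O.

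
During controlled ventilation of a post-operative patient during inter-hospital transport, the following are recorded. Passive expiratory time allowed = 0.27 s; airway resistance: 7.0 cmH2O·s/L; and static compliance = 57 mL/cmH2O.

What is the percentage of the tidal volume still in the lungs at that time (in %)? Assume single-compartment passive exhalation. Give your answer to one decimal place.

50.8

τ = R × C = 7.0 × 57 mL/cmH2O = 7.0 × 0.057 L/cmH2O = 0.399 s.
Passive exhalation: V(t)/V₀ = e^(−t/τ) = e^(−0.27/0.399) = 0.5083.
Fraction remaining = 0.5083 → 50.83%.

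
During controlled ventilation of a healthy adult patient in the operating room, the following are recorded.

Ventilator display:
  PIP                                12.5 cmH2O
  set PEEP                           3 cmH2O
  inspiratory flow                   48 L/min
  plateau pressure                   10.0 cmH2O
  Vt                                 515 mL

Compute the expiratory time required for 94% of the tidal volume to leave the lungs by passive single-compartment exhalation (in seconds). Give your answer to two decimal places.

0.65

Flow: 48 L/min ÷ 60 = 0.8 L/s.
R = (PIP − Pplat)/V̇ = (12.5 − 10.0) / 0.8 = 2.5/0.8 = 3.125 cmH2O·s/L.
C = Vt/(Pplat − PEEP) = 515.0 / (10.0 − 3) = 515.0/7.0 = 73.571 mL/cmH2O.
τ = R × C = 3.125 × 0.07357 L/cmH2O = 0.2299 s.
t = −τ·ln(1 − 0.94) = −0.2299·ln(0.06) = 0.6468 s.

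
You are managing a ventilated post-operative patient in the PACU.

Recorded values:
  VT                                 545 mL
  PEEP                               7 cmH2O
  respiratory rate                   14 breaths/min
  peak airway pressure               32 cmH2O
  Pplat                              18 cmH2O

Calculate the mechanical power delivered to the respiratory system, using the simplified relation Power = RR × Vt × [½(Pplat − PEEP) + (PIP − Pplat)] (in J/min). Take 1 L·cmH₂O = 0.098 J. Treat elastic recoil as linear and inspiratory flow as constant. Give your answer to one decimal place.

Per-breath work = Vt × [½(Pplat−PEEP) + (PIP−Pplat)] = 0.545 × [0.5×11.0 + 14.0] = 0.545 × 19.5 = 10.628 L·cmH2O.
Power = 14 × 10.628 = 148.79 L·cmH2O/min.
× 0.098 J/(L·cmH2O) → 14.581 J/min.

14.6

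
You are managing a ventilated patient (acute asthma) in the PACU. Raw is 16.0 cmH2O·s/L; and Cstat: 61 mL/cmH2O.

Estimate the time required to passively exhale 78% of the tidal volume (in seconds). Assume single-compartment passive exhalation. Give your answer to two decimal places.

τ = R × C = 16.0 × 61 mL/cmH2O = 16.0 × 0.061 L/cmH2O = 0.976 s.
Exhaled fraction f = 1 − e^(−t/τ) → t = −τ·ln(1 − f) = −0.976·ln(0.22) = 1.478 s.

1.48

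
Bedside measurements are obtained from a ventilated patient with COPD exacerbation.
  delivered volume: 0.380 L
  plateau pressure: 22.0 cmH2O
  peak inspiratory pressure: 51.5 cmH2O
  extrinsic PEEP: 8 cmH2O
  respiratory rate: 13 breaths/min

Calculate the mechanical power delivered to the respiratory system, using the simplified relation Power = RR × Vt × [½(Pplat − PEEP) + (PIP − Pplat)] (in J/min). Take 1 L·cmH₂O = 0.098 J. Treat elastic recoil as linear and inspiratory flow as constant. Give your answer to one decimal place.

17.7

Per-breath work = Vt × [½(Pplat−PEEP) + (PIP−Pplat)] = 0.380 × [0.5×14.0 + 29.5] = 0.380 × 36.5 = 13.87 L·cmH2O.
Power = 13 × 13.87 = 180.31 L·cmH2O/min.
× 0.098 J/(L·cmH2O) → 17.67 J/min.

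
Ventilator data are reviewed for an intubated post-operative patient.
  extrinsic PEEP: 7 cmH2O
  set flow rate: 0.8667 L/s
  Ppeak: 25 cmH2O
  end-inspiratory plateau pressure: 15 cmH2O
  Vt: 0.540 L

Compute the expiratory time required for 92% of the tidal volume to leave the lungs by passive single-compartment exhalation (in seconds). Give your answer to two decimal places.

1.97

R = (PIP − Pplat)/V̇ = (25 − 15) / 0.8667 = 10.0/0.8667 = 11.538 cmH2O·s/L.
C = Vt/(Pplat − PEEP) = 540.0 / (15 − 7) = 540.0/8.0 = 67.5 mL/cmH2O.
τ = R × C = 11.538 × 0.0675 L/cmH2O = 0.7788 s.
t = −τ·ln(1 − 0.92) = −0.7788·ln(0.08) = 1.967 s.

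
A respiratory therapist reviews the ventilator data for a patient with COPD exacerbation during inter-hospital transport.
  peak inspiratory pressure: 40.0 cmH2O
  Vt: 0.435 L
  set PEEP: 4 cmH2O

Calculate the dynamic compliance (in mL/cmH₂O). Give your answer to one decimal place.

12.1

Dynamic compliance = Vt / (PIP − PEEP) = 435 / (40.0 − 4) = 435 / 36.0 = 12.083 mL/cmH2O.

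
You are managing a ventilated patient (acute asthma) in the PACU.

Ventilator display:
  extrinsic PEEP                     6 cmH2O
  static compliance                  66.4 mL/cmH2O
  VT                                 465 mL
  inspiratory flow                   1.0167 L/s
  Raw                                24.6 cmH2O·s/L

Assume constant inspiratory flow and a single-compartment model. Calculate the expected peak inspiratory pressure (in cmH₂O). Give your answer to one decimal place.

38.0

Equation of motion (constant flow): PIP = Vt/C + R·V̇ + PEEP.
PIP = 465/66.4 + 24.6×1.0167 + 6 = 7.003 + 25.011 + 6 = 38.014 cmH2O.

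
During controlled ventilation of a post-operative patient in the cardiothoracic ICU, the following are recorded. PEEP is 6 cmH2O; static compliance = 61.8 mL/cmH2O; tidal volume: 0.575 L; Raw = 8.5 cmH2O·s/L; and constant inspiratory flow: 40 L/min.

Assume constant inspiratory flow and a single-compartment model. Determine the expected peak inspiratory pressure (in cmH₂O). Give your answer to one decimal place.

Flow: 40 L/min ÷ 60 = 0.6667 L/s.
Equation of motion (constant flow): PIP = Vt/C + R·V̇ + PEEP.
PIP = 575/61.8 + 8.5×0.6667 + 6 = 9.304 + 5.667 + 6 = 20.971 cmH2O.

21.0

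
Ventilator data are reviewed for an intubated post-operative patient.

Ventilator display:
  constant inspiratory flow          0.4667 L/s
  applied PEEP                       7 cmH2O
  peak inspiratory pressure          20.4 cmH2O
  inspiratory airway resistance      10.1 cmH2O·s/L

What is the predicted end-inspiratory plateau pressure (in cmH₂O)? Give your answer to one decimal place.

15.7

Pplat = PIP − Raw × flow = 20.4 − 10.1 × 0.4667 = 20.4 − 4.714 = 15.686 cmH2O.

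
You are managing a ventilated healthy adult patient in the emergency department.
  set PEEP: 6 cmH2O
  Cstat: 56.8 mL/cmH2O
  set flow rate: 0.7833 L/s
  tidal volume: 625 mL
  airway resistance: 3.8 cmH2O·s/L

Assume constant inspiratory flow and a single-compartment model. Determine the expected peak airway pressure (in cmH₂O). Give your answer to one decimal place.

20.0

Equation of motion (constant flow): PIP = Vt/C + R·V̇ + PEEP.
PIP = 625/56.8 + 3.8×0.7833 + 6 = 11.004 + 2.977 + 6 = 19.981 cmH2O.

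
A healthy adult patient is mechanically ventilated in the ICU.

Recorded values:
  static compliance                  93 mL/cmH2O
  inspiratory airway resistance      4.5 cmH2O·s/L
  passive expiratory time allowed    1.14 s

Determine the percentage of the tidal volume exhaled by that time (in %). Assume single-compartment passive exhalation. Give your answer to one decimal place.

τ = R × C = 4.5 × 93 mL/cmH2O = 4.5 × 0.093 L/cmH2O = 0.4185 s.
Passive exhalation: V(t)/V₀ = e^(−t/τ) = e^(−1.14/0.4185) = 0.06561.
Fraction exhaled = 1 − 0.06561 = 0.9344 → 93.44%.

93.4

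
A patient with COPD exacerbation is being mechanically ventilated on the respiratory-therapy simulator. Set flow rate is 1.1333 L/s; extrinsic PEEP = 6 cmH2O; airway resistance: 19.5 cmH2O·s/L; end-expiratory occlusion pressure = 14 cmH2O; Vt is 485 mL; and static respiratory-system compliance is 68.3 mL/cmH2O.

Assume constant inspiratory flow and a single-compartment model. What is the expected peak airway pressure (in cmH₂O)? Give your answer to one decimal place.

Total PEEP = 14 cmH2O (set 6 + intrinsic 8); this is the baseline alveolar pressure.
Equation of motion (constant flow): PIP = Vt/C + R·V̇ + PEEP.
PIP = 485/68.3 + 19.5×1.1333 + 14 = 7.101 + 22.099 + 14 = 43.2 cmH2O.

43.2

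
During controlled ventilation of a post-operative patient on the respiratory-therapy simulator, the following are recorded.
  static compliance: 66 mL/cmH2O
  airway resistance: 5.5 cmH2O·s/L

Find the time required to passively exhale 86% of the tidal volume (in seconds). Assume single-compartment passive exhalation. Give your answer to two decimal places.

τ = R × C = 5.5 × 66 mL/cmH2O = 5.5 × 0.066 L/cmH2O = 0.363 s.
Exhaled fraction f = 1 − e^(−t/τ) → t = −τ·ln(1 − f) = −0.363·ln(0.14) = 0.7137 s.

0.71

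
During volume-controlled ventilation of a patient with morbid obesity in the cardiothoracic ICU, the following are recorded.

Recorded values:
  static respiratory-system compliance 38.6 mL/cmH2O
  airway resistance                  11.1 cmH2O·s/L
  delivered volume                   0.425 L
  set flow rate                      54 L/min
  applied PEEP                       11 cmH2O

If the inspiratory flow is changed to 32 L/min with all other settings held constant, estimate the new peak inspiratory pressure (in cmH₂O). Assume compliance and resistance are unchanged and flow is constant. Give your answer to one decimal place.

Flow: 54 L/min ÷ 60 = 0.9 L/s.
New flow: 32 L/min ÷ 60 = 0.5333 L/s.
PIP = Vt/C + R·V̇ + PEEP (constant-flow equation of motion).
Only the resistive term changes: ΔPIP = R × ΔV̇ = 11.1 × (0.5333 − 0.9) = 11.1 × -0.3667 = -4.07 cmH2O.
Original PIP = 425/38.6 + 11.1×0.9 + 11 = 32.0 cmH2O; new PIP = 32.0 + (-4.07) = 27.93 cmH2O.

27.9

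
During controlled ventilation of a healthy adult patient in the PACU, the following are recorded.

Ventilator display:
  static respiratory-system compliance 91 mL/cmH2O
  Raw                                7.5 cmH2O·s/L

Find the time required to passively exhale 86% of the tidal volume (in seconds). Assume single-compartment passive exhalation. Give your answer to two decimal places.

1.34

τ = R × C = 7.5 × 91 mL/cmH2O = 7.5 × 0.091 L/cmH2O = 0.6825 s.
Exhaled fraction f = 1 − e^(−t/τ) → t = −τ·ln(1 − f) = −0.6825·ln(0.14) = 1.342 s.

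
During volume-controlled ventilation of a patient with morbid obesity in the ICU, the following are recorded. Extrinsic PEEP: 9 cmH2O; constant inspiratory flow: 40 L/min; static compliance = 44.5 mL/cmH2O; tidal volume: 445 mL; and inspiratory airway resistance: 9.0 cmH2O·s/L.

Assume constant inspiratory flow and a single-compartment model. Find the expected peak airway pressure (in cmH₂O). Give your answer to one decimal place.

Flow: 40 L/min ÷ 60 = 0.6667 L/s.
Equation of motion (constant flow): PIP = Vt/C + R·V̇ + PEEP.
PIP = 445/44.5 + 9.0×0.6667 + 9 = 10.0 + 6.0 + 9 = 25.0 cmH2O.

25.0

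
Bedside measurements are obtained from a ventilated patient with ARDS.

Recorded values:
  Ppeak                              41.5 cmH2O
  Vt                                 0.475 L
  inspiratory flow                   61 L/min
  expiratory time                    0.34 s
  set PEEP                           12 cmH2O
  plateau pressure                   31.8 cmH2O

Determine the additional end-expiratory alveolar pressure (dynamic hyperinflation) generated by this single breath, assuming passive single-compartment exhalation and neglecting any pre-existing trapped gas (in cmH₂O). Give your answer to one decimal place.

4.5

Flow: 61 L/min ÷ 60 = 1.0167 L/s.
R = (PIP − Pplat)/V̇ = (41.5 − 31.8) / 1.0167 = 9.7/1.0167 = 9.541 cmH2O·s/L.
C = Vt/(Pplat − PEEP) = 475.0 / (31.8 − 12) = 475.0/19.8 = 23.99 mL/cmH2O.
τ = R × C = 9.541 × 0.02399 L/cmH2O = 0.2289 s.
Fraction remaining = e^(−Te/τ) = e^(−0.34/0.2289) = 0.2264; trapped volume = 475.0 × 0.2264 = 107.54 mL.
Additional alveolar pressure from trapping ≈ V_trapped / C = 107.54 / 23.99 = 4.483 cmH2O.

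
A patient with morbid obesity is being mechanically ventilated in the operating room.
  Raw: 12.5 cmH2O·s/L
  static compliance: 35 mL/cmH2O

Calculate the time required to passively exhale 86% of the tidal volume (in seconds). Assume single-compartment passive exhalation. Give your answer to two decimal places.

0.86

τ = R × C = 12.5 × 35 mL/cmH2O = 12.5 × 0.035 L/cmH2O = 0.4375 s.
Exhaled fraction f = 1 − e^(−t/τ) → t = −τ·ln(1 − f) = −0.4375·ln(0.14) = 0.8602 s.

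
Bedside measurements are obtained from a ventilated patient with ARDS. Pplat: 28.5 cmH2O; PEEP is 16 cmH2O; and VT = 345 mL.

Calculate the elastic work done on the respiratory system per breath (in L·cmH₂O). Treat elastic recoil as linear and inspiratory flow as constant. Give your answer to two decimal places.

Elastic work ≈ ½ × (Pplat − PEEP) × Vt = 0.5 × (28.5 − 16) × 0.345 L = 0.5 × 12.5 × 0.345 = 2.156 L·cmH2O.

2.16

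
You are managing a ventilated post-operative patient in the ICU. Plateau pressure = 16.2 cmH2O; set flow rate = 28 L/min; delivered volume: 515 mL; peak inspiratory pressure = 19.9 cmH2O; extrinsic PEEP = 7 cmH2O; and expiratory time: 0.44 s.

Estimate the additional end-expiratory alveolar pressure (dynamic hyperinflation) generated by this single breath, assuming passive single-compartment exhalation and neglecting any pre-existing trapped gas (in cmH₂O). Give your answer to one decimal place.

Flow: 28 L/min ÷ 60 = 0.4667 L/s.
R = (PIP − Pplat)/V̇ = (19.9 − 16.2) / 0.4667 = 3.7/0.4667 = 7.928 cmH2O·s/L.
C = Vt/(Pplat − PEEP) = 515.0 / (16.2 − 7) = 515.0/9.2 = 55.978 mL/cmH2O.
τ = R × C = 7.928 × 0.05598 L/cmH2O = 0.4438 s.
Fraction remaining = e^(−Te/τ) = e^(−0.44/0.4438) = 0.371; trapped volume = 515.0 × 0.371 = 191.07 mL.
Additional alveolar pressure from trapping ≈ V_trapped / C = 191.07 / 55.978 = 3.413 cmH2O.

3.4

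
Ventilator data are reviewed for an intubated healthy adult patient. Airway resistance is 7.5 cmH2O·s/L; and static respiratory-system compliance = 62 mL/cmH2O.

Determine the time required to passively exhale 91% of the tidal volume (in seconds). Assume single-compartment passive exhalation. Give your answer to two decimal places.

τ = R × C = 7.5 × 62 mL/cmH2O = 7.5 × 0.062 L/cmH2O = 0.465 s.
Exhaled fraction f = 1 − e^(−t/τ) → t = −τ·ln(1 − f) = −0.465·ln(0.09) = 1.12 s.

1.12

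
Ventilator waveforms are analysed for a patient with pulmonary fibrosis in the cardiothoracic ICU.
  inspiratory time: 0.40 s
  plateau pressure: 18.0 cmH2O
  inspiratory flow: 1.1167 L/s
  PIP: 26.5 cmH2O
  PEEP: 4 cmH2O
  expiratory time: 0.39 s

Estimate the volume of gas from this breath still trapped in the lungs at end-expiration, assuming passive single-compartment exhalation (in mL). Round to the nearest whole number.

Vt = flow × Ti = 1.1167 L/s × 0.40 s × 1000 mL/L = 446.68 mL.
R = (PIP − Pplat)/V̇ = (26.5 − 18.0) / 1.1167 = 8.5/1.1167 = 7.612 cmH2O·s/L.
C = Vt/(Pplat − PEEP) = 446.68 / (18.0 − 4) = 446.68/14.0 = 31.906 mL/cmH2O.
τ = R × C = 7.612 × 0.03191 L/cmH2O = 0.2429 s.
Fraction remaining = e^(−Te/τ) = e^(−0.39/0.2429) = 0.2008.
Trapped volume = 446.68 × 0.2008 = 89.693 mL.

90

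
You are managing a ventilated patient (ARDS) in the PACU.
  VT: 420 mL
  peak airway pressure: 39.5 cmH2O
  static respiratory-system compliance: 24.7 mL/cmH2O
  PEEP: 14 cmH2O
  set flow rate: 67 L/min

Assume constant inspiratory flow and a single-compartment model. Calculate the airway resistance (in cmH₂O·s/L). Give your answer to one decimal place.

Flow: 67 L/min ÷ 60 = 1.1167 L/s.
Equation of motion (constant flow): PIP = Vt/C + R·V̇ + PEEP.
R·V̇ = PIP − Vt/C − PEEP = 39.5 − 420/24.7 − 14 = 39.5 − 17.004 − 14 = 8.496 cmH2O.
R = 8.496 / 1.1167 = 7.608 cmH2O·s/L.

7.6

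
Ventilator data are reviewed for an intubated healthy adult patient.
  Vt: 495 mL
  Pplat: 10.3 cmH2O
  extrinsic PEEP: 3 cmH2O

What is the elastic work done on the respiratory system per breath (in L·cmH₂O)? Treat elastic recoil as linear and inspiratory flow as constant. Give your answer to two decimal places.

Elastic work ≈ ½ × (Pplat − PEEP) × Vt = 0.5 × (10.3 − 3) × 0.495 L = 0.5 × 7.3 × 0.495 = 1.807 L·cmH2O.

1.81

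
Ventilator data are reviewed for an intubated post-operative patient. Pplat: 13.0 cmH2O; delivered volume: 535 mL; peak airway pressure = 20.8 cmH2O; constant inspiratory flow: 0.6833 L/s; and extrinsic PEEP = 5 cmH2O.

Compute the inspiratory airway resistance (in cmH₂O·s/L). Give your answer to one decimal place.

Raw = (PIP − Pplat) / flow = (20.8 − 13.0) / 0.6833 = 7.8 / 0.6833 = 11.415 cmH2O·s/L.

11.4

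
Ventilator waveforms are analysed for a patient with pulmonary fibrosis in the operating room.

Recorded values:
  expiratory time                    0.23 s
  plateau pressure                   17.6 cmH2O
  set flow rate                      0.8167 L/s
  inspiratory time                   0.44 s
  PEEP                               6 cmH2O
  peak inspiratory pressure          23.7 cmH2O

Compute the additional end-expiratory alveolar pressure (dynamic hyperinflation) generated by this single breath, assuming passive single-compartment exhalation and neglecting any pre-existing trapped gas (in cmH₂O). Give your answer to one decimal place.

4.3

Vt = flow × Ti = 0.8167 L/s × 0.44 s × 1000 mL/L = 359.35 mL.
R = (PIP − Pplat)/V̇ = (23.7 − 17.6) / 0.8167 = 6.1/0.8167 = 7.469 cmH2O·s/L.
C = Vt/(Pplat − PEEP) = 359.35 / (17.6 − 6) = 359.35/11.6 = 30.978 mL/cmH2O.
τ = R × C = 7.469 × 0.03098 L/cmH2O = 0.2314 s.
Fraction remaining = e^(−Te/τ) = e^(−0.23/0.2314) = 0.3701; trapped volume = 359.35 × 0.3701 = 133.0 mL.
Additional alveolar pressure from trapping ≈ V_trapped / C = 133.0 / 30.978 = 4.293 cmH2O.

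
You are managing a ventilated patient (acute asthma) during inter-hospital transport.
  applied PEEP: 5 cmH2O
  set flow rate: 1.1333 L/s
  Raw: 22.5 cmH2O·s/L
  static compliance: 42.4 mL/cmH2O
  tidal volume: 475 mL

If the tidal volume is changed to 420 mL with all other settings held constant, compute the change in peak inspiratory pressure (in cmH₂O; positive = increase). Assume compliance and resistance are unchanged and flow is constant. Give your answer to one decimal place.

-1.3

PIP = Vt/C + R·V̇ + PEEP (constant-flow equation of motion).
Only the elastic term changes: ΔPIP = ΔVt / C = (420 − 475) / 42.4 = -1.297 cmH2O.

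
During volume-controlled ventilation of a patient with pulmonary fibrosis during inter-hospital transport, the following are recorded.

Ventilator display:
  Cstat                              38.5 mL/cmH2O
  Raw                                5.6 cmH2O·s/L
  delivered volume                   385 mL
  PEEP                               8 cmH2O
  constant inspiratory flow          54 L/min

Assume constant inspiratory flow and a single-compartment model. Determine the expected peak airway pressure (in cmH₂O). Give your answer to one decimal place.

23.0

Flow: 54 L/min ÷ 60 = 0.9 L/s.
Equation of motion (constant flow): PIP = Vt/C + R·V̇ + PEEP.
PIP = 385/38.5 + 5.6×0.9 + 8 = 10.0 + 5.04 + 8 = 23.04 cmH2O.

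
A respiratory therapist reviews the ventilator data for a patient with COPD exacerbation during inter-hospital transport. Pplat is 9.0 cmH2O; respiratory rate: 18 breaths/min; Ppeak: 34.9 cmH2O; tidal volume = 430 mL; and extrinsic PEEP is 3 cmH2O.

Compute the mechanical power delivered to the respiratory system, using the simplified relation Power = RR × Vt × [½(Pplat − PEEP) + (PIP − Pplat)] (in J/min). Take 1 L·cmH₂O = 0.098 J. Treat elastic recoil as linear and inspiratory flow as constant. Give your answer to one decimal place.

Per-breath work = Vt × [½(Pplat−PEEP) + (PIP−Pplat)] = 0.430 × [0.5×6.0 + 25.9] = 0.430 × 28.9 = 12.427 L·cmH2O.
Power = 18 × 12.427 = 223.69 L·cmH2O/min.
× 0.098 J/(L·cmH2O) → 21.922 J/min.

21.9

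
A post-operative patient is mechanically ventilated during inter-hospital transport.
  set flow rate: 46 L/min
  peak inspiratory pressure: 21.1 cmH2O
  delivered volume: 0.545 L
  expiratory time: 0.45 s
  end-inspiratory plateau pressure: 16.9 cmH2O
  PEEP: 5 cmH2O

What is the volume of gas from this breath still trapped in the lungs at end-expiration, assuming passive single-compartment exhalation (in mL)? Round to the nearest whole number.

91

Flow: 46 L/min ÷ 60 = 0.7667 L/s.
R = (PIP − Pplat)/V̇ = (21.1 − 16.9) / 0.7667 = 4.2/0.7667 = 5.478 cmH2O·s/L.
C = Vt/(Pplat − PEEP) = 545.0 / (16.9 − 5) = 545.0/11.9 = 45.798 mL/cmH2O.
τ = R × C = 5.478 × 0.0458 L/cmH2O = 0.2509 s.
Fraction remaining = e^(−Te/τ) = e^(−0.45/0.2509) = 0.1664.
Trapped volume = 545.0 × 0.1664 = 90.688 mL.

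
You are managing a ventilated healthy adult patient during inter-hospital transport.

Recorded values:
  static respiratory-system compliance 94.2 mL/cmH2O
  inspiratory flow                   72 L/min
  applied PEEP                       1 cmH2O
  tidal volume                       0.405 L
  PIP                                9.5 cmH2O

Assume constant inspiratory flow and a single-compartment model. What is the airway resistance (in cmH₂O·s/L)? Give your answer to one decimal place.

Flow: 72 L/min ÷ 60 = 1.2 L/s.
Equation of motion (constant flow): PIP = Vt/C + R·V̇ + PEEP.
R·V̇ = PIP − Vt/C − PEEP = 9.5 − 405/94.2 − 1 = 9.5 − 4.299 − 1 = 4.201 cmH2O.
R = 4.201 / 1.2 = 3.501 cmH2O·s/L.

3.5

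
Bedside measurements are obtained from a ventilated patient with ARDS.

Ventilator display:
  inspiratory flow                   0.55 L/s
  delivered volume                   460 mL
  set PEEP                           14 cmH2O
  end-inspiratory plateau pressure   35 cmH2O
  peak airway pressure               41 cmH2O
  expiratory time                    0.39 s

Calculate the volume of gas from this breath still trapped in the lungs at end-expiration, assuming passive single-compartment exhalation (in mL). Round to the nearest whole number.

90

R = (PIP − Pplat)/V̇ = (41 − 35) / 0.55 = 6.0/0.55 = 10.909 cmH2O·s/L.
C = Vt/(Pplat − PEEP) = 460.0 / (35 − 14) = 460.0/21.0 = 21.905 mL/cmH2O.
τ = R × C = 10.909 × 0.02191 L/cmH2O = 0.239 s.
Fraction remaining = e^(−Te/τ) = e^(−0.39/0.239) = 0.1956.
Trapped volume = 460.0 × 0.1956 = 89.976 mL.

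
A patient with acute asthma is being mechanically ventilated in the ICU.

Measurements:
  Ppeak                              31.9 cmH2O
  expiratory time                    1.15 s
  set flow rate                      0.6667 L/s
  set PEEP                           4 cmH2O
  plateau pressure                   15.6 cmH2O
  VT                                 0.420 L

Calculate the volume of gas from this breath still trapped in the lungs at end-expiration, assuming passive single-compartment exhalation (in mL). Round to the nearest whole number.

115

R = (PIP − Pplat)/V̇ = (31.9 − 15.6) / 0.6667 = 16.3/0.6667 = 24.449 cmH2O·s/L.
C = Vt/(Pplat − PEEP) = 420.0 / (15.6 − 4) = 420.0/11.6 = 36.207 mL/cmH2O.
τ = R × C = 24.449 × 0.03621 L/cmH2O = 0.8853 s.
Fraction remaining = e^(−Te/τ) = e^(−1.15/0.8853) = 0.2728.
Trapped volume = 420.0 × 0.2728 = 114.58 mL.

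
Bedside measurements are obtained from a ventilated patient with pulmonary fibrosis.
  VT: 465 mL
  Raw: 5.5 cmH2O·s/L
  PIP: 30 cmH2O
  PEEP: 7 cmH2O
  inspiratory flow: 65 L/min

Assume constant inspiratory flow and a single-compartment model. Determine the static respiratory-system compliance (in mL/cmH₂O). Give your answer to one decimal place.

27.3

Flow: 65 L/min ÷ 60 = 1.0833 L/s.
Equation of motion (constant flow): PIP = Vt/C + R·V̇ + PEEP.
Vt/C = PIP − R·V̇ − PEEP = 30 − 5.5×1.0833 − 7 = 30 − 5.958 − 7 = 17.042 cmH2O.
C = Vt / 17.042 = 465 / 17.042 = 27.286 mL/cmH2O.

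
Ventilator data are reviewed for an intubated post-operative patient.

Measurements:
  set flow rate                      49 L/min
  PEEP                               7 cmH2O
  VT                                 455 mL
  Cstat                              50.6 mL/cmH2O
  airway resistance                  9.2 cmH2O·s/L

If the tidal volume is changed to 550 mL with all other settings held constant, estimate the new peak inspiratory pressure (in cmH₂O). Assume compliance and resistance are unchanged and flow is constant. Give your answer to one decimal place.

Flow: 49 L/min ÷ 60 = 0.8167 L/s.
PIP = Vt/C + R·V̇ + PEEP (constant-flow equation of motion).
Only the elastic term changes: ΔPIP = ΔVt / C = (550 − 455) / 50.6 = 1.877 cmH2O.
Original PIP = 455/50.6 + 9.2×0.8167 + 7 = 23.506 cmH2O; new PIP = 23.506 + (1.877) = 25.383 cmH2O.

25.4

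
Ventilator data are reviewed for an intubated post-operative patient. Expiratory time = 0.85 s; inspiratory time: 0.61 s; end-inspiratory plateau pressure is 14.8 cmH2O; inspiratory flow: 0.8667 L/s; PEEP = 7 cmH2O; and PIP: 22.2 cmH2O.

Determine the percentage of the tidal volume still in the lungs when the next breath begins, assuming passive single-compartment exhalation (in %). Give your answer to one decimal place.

23.0

Vt = flow × Ti = 0.8667 L/s × 0.61 s × 1000 mL/L = 528.69 mL.
R = (PIP − Pplat)/V̇ = (22.2 − 14.8) / 0.8667 = 7.4/0.8667 = 8.538 cmH2O·s/L.
C = Vt/(Pplat − PEEP) = 528.69 / (14.8 − 7) = 528.69/7.8 = 67.781 mL/cmH2O.
τ = R × C = 8.538 × 0.06778 L/cmH2O = 0.5787 s.
Fraction remaining at end-expiration = e^(−Te/τ) = e^(−0.85/0.5787) = 0.2302 → 23.02%.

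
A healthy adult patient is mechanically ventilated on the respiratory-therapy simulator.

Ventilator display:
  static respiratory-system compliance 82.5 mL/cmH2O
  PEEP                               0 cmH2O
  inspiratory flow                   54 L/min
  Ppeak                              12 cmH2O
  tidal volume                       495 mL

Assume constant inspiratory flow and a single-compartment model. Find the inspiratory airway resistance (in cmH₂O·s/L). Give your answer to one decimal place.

Flow: 54 L/min ÷ 60 = 0.9 L/s.
Equation of motion (constant flow): PIP = Vt/C + R·V̇ + PEEP.
R·V̇ = PIP − Vt/C − PEEP = 12 − 495/82.5 − 0 = 12 − 6.0 − 0 = 6.0 cmH2O.
R = 6.0 / 0.9 = 6.667 cmH2O·s/L.

6.7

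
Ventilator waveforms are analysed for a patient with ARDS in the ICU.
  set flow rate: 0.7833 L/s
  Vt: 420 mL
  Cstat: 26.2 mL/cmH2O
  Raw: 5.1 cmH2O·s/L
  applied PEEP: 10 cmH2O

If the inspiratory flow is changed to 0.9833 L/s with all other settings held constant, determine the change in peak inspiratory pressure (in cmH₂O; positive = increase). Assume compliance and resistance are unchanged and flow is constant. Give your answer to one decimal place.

1.0

PIP = Vt/C + R·V̇ + PEEP (constant-flow equation of motion).
Only the resistive term changes: ΔPIP = R × ΔV̇ = 5.1 × (0.9833 − 0.7833) = 5.1 × 0.2 = 1.02 cmH2O.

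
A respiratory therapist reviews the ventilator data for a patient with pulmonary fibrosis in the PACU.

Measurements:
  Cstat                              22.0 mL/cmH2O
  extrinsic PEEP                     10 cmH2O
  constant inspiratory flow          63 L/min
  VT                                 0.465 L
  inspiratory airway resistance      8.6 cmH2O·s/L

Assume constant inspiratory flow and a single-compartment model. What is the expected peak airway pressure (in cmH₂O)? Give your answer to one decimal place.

Flow: 63 L/min ÷ 60 = 1.05 L/s.
Equation of motion (constant flow): PIP = Vt/C + R·V̇ + PEEP.
PIP = 465/22.0 + 8.6×1.05 + 10 = 21.136 + 9.03 + 10 = 40.166 cmH2O.

40.2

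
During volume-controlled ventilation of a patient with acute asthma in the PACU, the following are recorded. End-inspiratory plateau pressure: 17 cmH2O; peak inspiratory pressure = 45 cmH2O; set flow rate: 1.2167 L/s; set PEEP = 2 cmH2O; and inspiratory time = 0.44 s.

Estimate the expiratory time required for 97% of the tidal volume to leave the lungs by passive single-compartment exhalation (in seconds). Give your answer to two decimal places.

2.88

Vt = flow × Ti = 1.2167 L/s × 0.44 s × 1000 mL/L = 535.35 mL.
R = (PIP − Pplat)/V̇ = (45 − 17) / 1.2167 = 28.0/1.2167 = 23.013 cmH2O·s/L.
C = Vt/(Pplat − PEEP) = 535.35 / (17 − 2) = 535.35/15.0 = 35.69 mL/cmH2O.
τ = R × C = 23.013 × 0.03569 L/cmH2O = 0.8213 s.
t = −τ·ln(1 − 0.97) = −0.8213·ln(0.03) = 2.88 s.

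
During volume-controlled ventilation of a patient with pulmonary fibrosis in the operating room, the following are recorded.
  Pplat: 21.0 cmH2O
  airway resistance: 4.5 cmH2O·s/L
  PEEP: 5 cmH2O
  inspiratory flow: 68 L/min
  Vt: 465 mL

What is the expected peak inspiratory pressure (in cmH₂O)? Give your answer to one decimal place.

26.1

Flow: 68 L/min ÷ 60 = 1.1333 L/s.
PIP = Pplat + Raw × flow = 21.0 + 4.5 × 1.1333 = 21.0 + 5.1 = 26.1 cmH2O.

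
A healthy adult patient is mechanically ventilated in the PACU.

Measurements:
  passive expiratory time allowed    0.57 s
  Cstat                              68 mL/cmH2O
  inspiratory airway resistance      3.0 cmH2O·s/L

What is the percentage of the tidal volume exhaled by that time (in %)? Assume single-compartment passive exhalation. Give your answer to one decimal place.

τ = R × C = 3.0 × 68 mL/cmH2O = 3.0 × 0.068 L/cmH2O = 0.204 s.
Passive exhalation: V(t)/V₀ = e^(−t/τ) = e^(−0.57/0.204) = 0.06117.
Fraction exhaled = 1 − 0.06117 = 0.9388 → 93.88%.

93.9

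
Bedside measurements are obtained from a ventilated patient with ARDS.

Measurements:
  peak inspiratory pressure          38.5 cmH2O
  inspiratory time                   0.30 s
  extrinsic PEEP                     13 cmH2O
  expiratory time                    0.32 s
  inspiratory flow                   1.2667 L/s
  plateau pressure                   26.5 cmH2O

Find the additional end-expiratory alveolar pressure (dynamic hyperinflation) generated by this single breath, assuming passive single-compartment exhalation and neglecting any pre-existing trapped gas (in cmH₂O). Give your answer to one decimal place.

Vt = flow × Ti = 1.2667 L/s × 0.30 s × 1000 mL/L = 380.01 mL.
R = (PIP − Pplat)/V̇ = (38.5 − 26.5) / 1.2667 = 12.0/1.2667 = 9.473 cmH2O·s/L.
C = Vt/(Pplat − PEEP) = 380.01 / (26.5 − 13) = 380.01/13.5 = 28.149 mL/cmH2O.
τ = R × C = 9.473 × 0.02815 L/cmH2O = 0.2667 s.
Fraction remaining = e^(−Te/τ) = e^(−0.32/0.2667) = 0.3012; trapped volume = 380.01 × 0.3012 = 114.46 mL.
Additional alveolar pressure from trapping ≈ V_trapped / C = 114.46 / 28.149 = 4.066 cmH2O.

4.1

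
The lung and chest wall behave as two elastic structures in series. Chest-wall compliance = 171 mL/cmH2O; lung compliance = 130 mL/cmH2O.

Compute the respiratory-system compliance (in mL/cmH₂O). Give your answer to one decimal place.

Lung and chest wall are elastances in series: 1/Crs = 1/CL + 1/Ccw.
1/Crs = 1/130 + 1/171 = 0.01354.
Crs = 73.855 mL/cmH2O.

73.9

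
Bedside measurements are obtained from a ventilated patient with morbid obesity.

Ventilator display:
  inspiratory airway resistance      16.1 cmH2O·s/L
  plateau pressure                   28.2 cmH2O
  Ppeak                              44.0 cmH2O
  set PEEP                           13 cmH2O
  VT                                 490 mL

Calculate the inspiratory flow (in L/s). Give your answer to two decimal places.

flow = (PIP − Pplat) / Raw = 15.8 / 16.1 = 0.9814 L/s.

0.98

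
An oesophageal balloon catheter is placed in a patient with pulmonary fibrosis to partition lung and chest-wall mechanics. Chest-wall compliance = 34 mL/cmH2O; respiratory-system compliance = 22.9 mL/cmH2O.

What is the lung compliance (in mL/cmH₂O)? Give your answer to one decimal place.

70.1

1/CL = 1/Crs − 1/Ccw.
1/CL = 1/22.9 − 1/34 = 0.01426.
CL = 70.126 mL/cmH2O.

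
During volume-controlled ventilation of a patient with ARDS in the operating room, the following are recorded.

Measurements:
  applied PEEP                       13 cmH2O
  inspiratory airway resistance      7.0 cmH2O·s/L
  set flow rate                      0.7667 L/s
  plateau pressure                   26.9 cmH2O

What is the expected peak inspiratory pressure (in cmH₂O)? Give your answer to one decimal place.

32.3

PIP = Pplat + Raw × flow = 26.9 + 7.0 × 0.7667 = 26.9 + 5.367 = 32.267 cmH2O.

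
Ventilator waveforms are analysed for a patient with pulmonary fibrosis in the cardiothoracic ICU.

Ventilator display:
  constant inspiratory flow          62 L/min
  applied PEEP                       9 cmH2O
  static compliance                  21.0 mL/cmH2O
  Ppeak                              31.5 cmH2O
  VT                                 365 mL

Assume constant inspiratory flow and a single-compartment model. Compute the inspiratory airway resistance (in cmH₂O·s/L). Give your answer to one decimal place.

5.0

Flow: 62 L/min ÷ 60 = 1.0333 L/s.
Equation of motion (constant flow): PIP = Vt/C + R·V̇ + PEEP.
R·V̇ = PIP − Vt/C − PEEP = 31.5 − 365/21.0 − 9 = 31.5 − 17.381 − 9 = 5.119 cmH2O.
R = 5.119 / 1.0333 = 4.954 cmH2O·s/L.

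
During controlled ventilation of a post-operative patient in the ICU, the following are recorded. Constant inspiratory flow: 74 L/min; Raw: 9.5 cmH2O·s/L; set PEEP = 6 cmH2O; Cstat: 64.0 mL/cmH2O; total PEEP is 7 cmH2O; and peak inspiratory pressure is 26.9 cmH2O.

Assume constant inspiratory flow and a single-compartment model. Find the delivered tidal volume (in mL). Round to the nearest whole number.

Flow: 74 L/min ÷ 60 = 1.2333 L/s.
Total PEEP = 7 cmH2O (set 6 + intrinsic 1); this is the baseline alveolar pressure.
Equation of motion (constant flow): PIP = Vt/C + R·V̇ + PEEP.
Vt/C = PIP − R·V̇ − PEEP = 26.9 − 11.716 − 7 = 8.184 cmH2O.
Vt = C × 8.184 = 64.0 × 8.184 = 523.78 mL.

524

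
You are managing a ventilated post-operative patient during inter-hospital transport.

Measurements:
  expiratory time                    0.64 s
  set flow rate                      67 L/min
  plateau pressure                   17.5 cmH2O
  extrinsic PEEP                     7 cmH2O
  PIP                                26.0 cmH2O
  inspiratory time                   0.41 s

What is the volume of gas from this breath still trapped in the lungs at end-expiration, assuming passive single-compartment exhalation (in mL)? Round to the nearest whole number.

67

Flow: 67 L/min ÷ 60 = 1.1167 L/s.
Vt = flow × Ti = 1.1167 L/s × 0.41 s × 1000 mL/L = 457.85 mL.
R = (PIP − Pplat)/V̇ = (26.0 − 17.5) / 1.1167 = 8.5/1.1167 = 7.612 cmH2O·s/L.
C = Vt/(Pplat − PEEP) = 457.85 / (17.5 − 7) = 457.85/10.5 = 43.605 mL/cmH2O.
τ = R × C = 7.612 × 0.04361 L/cmH2O = 0.332 s.
Fraction remaining = e^(−Te/τ) = e^(−0.64/0.332) = 0.1455.
Trapped volume = 457.85 × 0.1455 = 66.617 mL.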